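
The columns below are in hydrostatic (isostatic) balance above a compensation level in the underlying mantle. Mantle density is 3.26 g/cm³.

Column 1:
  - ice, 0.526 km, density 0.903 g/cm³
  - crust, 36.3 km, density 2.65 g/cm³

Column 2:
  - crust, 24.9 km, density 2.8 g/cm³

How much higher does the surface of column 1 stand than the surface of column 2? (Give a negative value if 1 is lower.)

3.66 km

For any compensation level in the mantle, the mantle terms cancel and isostasy reduces to e = (Σt_1 − Σt_2) − (Σ(ρt)_1 − Σ(ρt)_2) / ρ_m.
Σt_1 = 36.826 km; Σt_2 = 24.9 km; Σ(ρt)_1 = 96.669978; Σ(ρt)_2 = 69.72 (in km·g/cm³).
e = (36.826 − 24.9) − (96.669978 − 69.72) / 3.26 = 3.66 km.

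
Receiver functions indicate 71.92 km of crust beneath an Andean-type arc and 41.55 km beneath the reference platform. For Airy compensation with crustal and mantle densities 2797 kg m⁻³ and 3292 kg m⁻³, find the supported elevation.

Excess crust Δ = 71.92 km − 41.55 km = 30.37 km, split between elevation h and root r with h + r = Δ.
Airy balance ρ_c h = (ρ_m − ρ_c) r gives r = h ρ_c/(ρ_m − ρ_c), so h (1 + ρ_c/(ρ_m − ρ_c)) = Δ, i.e. h = Δ (ρ_m − ρ_c)/ρ_m.
h = 30.37 km × 495/3292 = 4.57 km.

4.57 km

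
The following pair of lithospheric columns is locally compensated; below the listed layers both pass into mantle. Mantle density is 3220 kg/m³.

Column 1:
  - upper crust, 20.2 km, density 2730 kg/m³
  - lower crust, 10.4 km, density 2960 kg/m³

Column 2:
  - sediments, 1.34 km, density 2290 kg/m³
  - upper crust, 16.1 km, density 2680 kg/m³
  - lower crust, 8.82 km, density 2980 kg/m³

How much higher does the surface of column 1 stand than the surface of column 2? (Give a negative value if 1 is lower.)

For any compensation level in the mantle, the mantle terms cancel and isostasy reduces to e = (Σt_1 − Σt_2) − (Σ(ρt)_1 − Σ(ρt)_2) / ρ_m.
Σt_1 = 30.6 km; Σt_2 = 26.26 km; Σ(ρt)_1 = 85930; Σ(ρt)_2 = 72500.2 (in km·kg/m³).
e = (30.6 − 26.26) − (85930 − 72500.2) / 3220 = 0.169 km.

0.169 km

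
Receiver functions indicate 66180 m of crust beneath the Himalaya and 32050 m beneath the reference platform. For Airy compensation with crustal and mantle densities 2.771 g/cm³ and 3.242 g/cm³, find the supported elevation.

4960 m

Excess crust Δ = 66180 m − 32050 m = 34130 m, split between elevation h and root r with h + r = Δ.
Airy balance ρ_c h = (ρ_m − ρ_c) r gives r = h ρ_c/(ρ_m − ρ_c), so h (1 + ρ_c/(ρ_m − ρ_c)) = Δ, i.e. h = Δ (ρ_m − ρ_c)/ρ_m.
h = 34130 m × 0.471/3.242 = 4960 m.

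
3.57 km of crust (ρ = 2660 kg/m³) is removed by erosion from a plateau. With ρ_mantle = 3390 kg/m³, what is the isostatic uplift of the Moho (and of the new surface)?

2.8 km

Unloading: uplift u = e ρ_c/ρ_m = 3.57 km × 2660/3390 = 2.8 km.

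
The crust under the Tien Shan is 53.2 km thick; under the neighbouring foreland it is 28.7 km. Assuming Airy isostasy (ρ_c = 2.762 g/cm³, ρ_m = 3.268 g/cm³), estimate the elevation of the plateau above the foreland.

3.79 km

Excess crust Δ = 53.2 km − 28.7 km = 24.5 km, split between elevation h and root r with h + r = Δ.
Airy balance ρ_c h = (ρ_m − ρ_c) r gives r = h ρ_c/(ρ_m − ρ_c), so h (1 + ρ_c/(ρ_m − ρ_c)) = Δ, i.e. h = Δ (ρ_m − ρ_c)/ρ_m.
h = 24.5 km × 0.506/3.268 = 3.79 km.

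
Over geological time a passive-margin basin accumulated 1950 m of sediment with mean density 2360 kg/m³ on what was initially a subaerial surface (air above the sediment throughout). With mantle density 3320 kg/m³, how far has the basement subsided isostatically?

Subaerial load: s = t ρ_sed / ρ_m = 1950 m × 2360/3320 = 1390 m.

1390 m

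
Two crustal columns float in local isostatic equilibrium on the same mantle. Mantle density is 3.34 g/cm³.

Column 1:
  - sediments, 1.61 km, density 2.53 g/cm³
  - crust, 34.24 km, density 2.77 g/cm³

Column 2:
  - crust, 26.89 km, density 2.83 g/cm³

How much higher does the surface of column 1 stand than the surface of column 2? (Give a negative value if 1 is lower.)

2.13 km

For any compensation level in the mantle, the mantle terms cancel and isostasy reduces to e = (Σt_1 − Σt_2) − (Σ(ρt)_1 − Σ(ρt)_2) / ρ_m.
Σt_1 = 35.85 km; Σt_2 = 26.89 km; Σ(ρt)_1 = 98.9181; Σ(ρt)_2 = 76.0987 (in km·g/cm³).
e = (35.85 − 26.89) − (98.9181 − 76.0987) / 3.34 = 2.13 km.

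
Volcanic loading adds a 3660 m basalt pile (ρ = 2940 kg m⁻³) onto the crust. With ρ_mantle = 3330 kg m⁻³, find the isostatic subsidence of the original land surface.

Subaerial loading: s = t ρ_load / ρ_m.
s = 3660 m × 2940/3330 = 3230 m.

3230 m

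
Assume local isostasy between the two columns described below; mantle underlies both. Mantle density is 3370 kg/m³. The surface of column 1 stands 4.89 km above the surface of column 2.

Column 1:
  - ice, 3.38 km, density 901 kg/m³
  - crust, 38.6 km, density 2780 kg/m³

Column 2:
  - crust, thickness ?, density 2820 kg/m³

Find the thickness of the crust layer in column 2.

26.6 km

Take the compensation level at the base of the deeper column (depth z_c below the surface of column 1) and equate Σ ρ_i t_i down to z_c; mantle fills any gap and the z_c terms cancel.
Column 1: 3.38×901 + 38.6×2780 + (z_c − 41.98)×3370
Column 2: 4.89×0 + x×2820 + (z_c − 4.89 − 0 − x)×3370
The z_c×3370 term appears on both sides and cancels. Collect the known terms of each column as K = Σ(ρt)_known − 3370 × (depth of known layers): K_1 = 110353.38 − 3370×41.98 = −31119.22; K_2 = 0 − 3370×(4.89 + 0) = −16479.3.
Balance: K_1 = K_2 − x×(3370 − 2820), so x = (K_2 − K_1)/(3370 − 2820) = 14639.9/550 = 26.6 km.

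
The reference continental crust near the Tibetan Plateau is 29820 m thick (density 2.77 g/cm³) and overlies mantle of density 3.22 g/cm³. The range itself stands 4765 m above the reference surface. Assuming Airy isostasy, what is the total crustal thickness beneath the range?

Root depth r = h ρ_c / (ρ_m − ρ_c) = 4765 m × 2.77 / 0.45 = 29330 m.
Total thickness = T + h + r = 29820 m + 4765 m + 29330 m = 63900 m.

63900 m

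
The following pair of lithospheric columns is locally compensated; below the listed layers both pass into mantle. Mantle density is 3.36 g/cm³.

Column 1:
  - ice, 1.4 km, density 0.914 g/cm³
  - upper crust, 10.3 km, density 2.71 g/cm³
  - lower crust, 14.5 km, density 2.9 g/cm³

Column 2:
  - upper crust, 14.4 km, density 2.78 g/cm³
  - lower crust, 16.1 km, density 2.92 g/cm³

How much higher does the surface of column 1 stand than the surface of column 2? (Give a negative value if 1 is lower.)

0.403 km

For any compensation level in the mantle, the mantle terms cancel and isostasy reduces to e = (Σt_1 − Σt_2) − (Σ(ρt)_1 − Σ(ρt)_2) / ρ_m.
Σt_1 = 26.2 km; Σt_2 = 30.5 km; Σ(ρt)_1 = 71.2426; Σ(ρt)_2 = 87.044 (in km·g/cm³).
e = (26.2 − 30.5) − (71.2426 − 87.044) / 3.36 = 0.403 km.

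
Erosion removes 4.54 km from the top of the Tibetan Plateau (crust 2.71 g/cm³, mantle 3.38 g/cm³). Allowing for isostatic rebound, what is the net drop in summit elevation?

0.9 km

Rebound u = e ρ_c/ρ_m = 4.54 km × 2.71/3.38 = 3.64 km.
Net surface drop = e − u = 4.54 km − 3.64 km = e (ρ_m − ρ_c)/ρ_m = 0.9 km.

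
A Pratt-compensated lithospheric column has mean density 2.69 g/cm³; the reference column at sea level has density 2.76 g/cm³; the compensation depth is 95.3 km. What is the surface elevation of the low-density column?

2.48 km

ρ_ref D = ρ (D + h) → h = D (ρ_ref − ρ)/ρ.
h = 95.3 km × (2.76 − 2.69)/2.69 = 2.48 km.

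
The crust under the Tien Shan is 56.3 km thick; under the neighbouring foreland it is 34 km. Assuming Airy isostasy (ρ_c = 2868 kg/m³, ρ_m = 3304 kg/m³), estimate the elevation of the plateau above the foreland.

Excess crust Δ = 56.3 km − 34 km = 22.3 km, split between elevation h and root r with h + r = Δ.
Airy balance ρ_c h = (ρ_m − ρ_c) r gives r = h ρ_c/(ρ_m − ρ_c), so h (1 + ρ_c/(ρ_m − ρ_c)) = Δ, i.e. h = Δ (ρ_m − ρ_c)/ρ_m.
h = 22.3 km × 436/3304 = 2.94 km.

2.94 km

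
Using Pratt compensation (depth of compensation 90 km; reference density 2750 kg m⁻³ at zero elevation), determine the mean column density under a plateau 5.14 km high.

Pratt balance: ρ_ref D = ρ (D + h).
ρ = ρ_ref D/(D + h) = 2750 × 90 km/(90 km + 5.14 km) = 2600 kg m⁻³.

2600 kg m⁻³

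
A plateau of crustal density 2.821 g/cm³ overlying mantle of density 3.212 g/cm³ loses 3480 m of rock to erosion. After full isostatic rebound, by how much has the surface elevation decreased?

Rebound u = e ρ_c/ρ_m = 3480 m × 2.821/3.212 = 3056 m.
Net surface drop = e − u = 3480 m − 3056 m = e (ρ_m − ρ_c)/ρ_m = 424 m.

424 m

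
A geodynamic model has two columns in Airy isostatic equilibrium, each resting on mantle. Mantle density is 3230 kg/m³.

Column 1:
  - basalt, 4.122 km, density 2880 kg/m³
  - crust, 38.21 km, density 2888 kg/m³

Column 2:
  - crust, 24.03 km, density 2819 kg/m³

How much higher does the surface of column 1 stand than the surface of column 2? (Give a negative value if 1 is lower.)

For any compensation level in the mantle, the mantle terms cancel and isostasy reduces to e = (Σt_1 − Σt_2) − (Σ(ρt)_1 − Σ(ρt)_2) / ρ_m.
Σt_1 = 42.332 km; Σt_2 = 24.03 km; Σ(ρt)_1 = 122221.84; Σ(ρt)_2 = 67740.57 (in km·kg/m³).
e = (42.332 − 24.03) − (122221.84 − 67740.57) / 3230 = 1.43 km.

1.43 km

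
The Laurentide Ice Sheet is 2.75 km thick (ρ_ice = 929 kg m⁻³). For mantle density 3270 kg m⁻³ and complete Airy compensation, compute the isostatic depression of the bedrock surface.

0.781 km

Balancing pressure at the compensation depth: the ice load ρ_ice t is balanced by mantle displaced below, ρ_m s.
s = t ρ_ice / ρ_m = 2.75 km × 929/3270 = 0.781 km.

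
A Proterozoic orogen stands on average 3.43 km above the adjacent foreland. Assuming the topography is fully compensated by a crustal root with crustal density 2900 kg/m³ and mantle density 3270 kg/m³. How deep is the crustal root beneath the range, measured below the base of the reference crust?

By Archimedes' principle applied to the lithosphere: the weight of the topography is balanced by the buoyancy of the root, ρ_c h = (ρ_m − ρ_c) r.
r = h · ρ_c / (ρ_m − ρ_c) = 3.43 km × 2900 / (3270 − 2900) = 26.9 km.

26.9 km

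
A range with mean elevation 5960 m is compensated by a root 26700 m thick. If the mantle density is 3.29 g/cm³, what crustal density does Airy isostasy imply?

2.69 g/cm³

ρ_c h = (ρ_m − ρ_c) r → ρ_c (h + r) = ρ_m r → ρ_c = ρ_m r / (h + r).
ρ_c = 3.29 × 26700 m / (5960 m + 26700 m) = 2.69 g/cm³.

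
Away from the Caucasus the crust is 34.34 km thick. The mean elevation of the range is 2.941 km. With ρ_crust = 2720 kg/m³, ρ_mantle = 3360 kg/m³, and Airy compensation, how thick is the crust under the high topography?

49.8 km

Root depth r = h ρ_c / (ρ_m − ρ_c) = 2.941 km × 2720 / 640 = 12.5 km.
Total thickness = T + h + r = 34.34 km + 2.941 km + 12.5 km = 49.8 km.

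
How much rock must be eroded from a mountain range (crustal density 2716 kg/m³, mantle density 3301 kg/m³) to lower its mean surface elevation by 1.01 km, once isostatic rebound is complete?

Net drop Δ = e − u = e − e ρ_c/ρ_m = e (ρ_m − ρ_c)/ρ_m.
e = Δ ρ_m/(ρ_m − ρ_c) = 1.01 km × 3301/585 = 5.7 km.

5.7 km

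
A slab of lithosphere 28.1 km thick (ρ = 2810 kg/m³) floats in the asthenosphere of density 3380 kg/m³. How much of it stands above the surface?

Floating equilibrium: submerged depth d = t ρ_obj/ρ_fluid = 28.1 km × 2810/3380 = 23.36 km.
Freeboard = t − d = 28.1 km − 23.36 km = 4.74 km.

4.74 km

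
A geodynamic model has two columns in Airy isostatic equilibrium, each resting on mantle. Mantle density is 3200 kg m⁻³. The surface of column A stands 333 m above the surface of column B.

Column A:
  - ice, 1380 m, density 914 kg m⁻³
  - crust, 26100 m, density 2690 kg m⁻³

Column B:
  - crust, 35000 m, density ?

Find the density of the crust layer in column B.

2760 kg m⁻³

Take the compensation level at the base of the deeper column (depth z_c below the surface of column A) and equate Σ ρ_i t_i down to z_c; mantle fills any gap and the z_c terms cancel.
Column A: 1380×914 + 26100×2690 + (z_c − 27480)×3200
Column B: 333×0 + 35000×ρ + (z_c − 333 − 35000)×3200
The z_c×3200 term appears on both sides and cancels. Collect the known terms of each column as K = Σ(ρt)_known − 3200 × (depth of known layers): K_A = 71470320 − 3200×27480 = −16465680; K_B = 0 − 3200×(333 + 35000) = −113065600.
Balance: K_A = K_B + 35000×ρ, so ρ = (K_A − K_B)/35000 = 96599900/35000 = 2760 kg m⁻³.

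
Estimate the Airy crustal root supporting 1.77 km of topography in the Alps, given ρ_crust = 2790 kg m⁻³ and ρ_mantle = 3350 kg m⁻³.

8.82 km

By Archimedes' principle applied to the lithosphere: the weight of the topography is balanced by the buoyancy of the root, ρ_c h = (ρ_m − ρ_c) r.
r = h · ρ_c / (ρ_m − ρ_c) = 1.77 km × 2790 / (3350 − 2790) = 8.82 km.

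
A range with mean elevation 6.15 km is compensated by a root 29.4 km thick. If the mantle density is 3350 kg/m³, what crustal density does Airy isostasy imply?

2770 kg/m³

ρ_c h = (ρ_m − ρ_c) r → ρ_c (h + r) = ρ_m r → ρ_c = ρ_m r / (h + r).
ρ_c = 3350 × 29.4 km / (6.15 km + 29.4 km) = 2770 kg/m³.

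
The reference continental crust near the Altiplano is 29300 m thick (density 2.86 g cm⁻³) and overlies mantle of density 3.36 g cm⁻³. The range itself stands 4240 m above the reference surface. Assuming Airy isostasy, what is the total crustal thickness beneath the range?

Root depth r = h ρ_c / (ρ_m − ρ_c) = 4240 m × 2.86 / 0.5 = 24250 m.
Total thickness = T + h + r = 29300 m + 4240 m + 24250 m = 57800 m.

57800 m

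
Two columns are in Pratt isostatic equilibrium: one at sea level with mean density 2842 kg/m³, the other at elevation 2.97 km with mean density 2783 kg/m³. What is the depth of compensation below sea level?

ρ_ref D = ρ (D + h) → D (ρ_ref − ρ) = ρ h.
D = ρ h/(ρ_ref − ρ) = 2783 × 2.97 km/(2842 − 2783) = 140 km.

140 km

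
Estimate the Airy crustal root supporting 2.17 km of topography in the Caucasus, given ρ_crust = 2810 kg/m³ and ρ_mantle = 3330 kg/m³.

Balancing pressure at the compensation depth: the weight of the topography is balanced by the buoyancy of the root, ρ_c h = (ρ_m − ρ_c) r.
r = h · ρ_c / (ρ_m − ρ_c) = 2.17 km × 2810 / (3330 − 2810) = 11.7 km.

11.7 km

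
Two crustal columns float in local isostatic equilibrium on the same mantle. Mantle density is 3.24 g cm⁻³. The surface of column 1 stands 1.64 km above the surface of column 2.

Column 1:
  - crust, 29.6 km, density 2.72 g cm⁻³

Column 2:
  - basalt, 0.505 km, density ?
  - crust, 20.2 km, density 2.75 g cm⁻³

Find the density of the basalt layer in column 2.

2.88 g cm⁻³

Take the compensation level at the base of the deeper column (depth z_c below the surface of column 1) and equate Σ ρ_i t_i down to z_c; mantle fills any gap and the z_c terms cancel.
Column 1: 29.6×2.72 + (z_c − 29.6)×3.24
Column 2: 1.64×0 + 0.505×ρ + 20.2×2.75 + (z_c − 1.64 − 20.705)×3.24
The z_c×3.24 term appears on both sides and cancels. Collect the known terms of each column as K = Σ(ρt)_known − 3.24 × (depth of known layers): K_1 = 80.512 − 3.24×29.6 = −15.392; K_2 = 55.55 − 3.24×(1.64 + 20.705) = −16.8478.
Balance: K_1 = K_2 + 0.505×ρ, so ρ = (K_1 − K_2)/0.505 = 1.4558/0.505 = 2.88 g cm⁻³.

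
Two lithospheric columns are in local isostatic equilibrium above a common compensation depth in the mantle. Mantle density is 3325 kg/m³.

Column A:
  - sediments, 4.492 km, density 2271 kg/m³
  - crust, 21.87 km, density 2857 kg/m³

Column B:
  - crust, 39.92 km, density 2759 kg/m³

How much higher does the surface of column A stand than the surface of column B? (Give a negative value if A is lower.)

For any compensation level in the mantle, the mantle terms cancel and isostasy reduces to e = (Σt_A − Σt_B) − (Σ(ρt)_A − Σ(ρt)_B) / ρ_m.
Σt_A = 26.362 km; Σt_B = 39.92 km; Σ(ρt)_A = 72683.922; Σ(ρt)_B = 110139.28 (in km·kg/m³).
e = (26.362 − 39.92) − (72683.922 − 110139.28) / 3325 = −2.29 km.

−2.29 km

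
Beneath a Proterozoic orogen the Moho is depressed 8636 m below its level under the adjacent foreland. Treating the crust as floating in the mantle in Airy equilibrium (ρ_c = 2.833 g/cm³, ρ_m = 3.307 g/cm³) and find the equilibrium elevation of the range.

1440 m

Equating mass per unit area of the two columns: ρ_c h = (ρ_m − ρ_c) r.
h = r (ρ_m − ρ_c) / ρ_c = 8636 m × (3.307 − 2.833) / 2.833 = 1440 m.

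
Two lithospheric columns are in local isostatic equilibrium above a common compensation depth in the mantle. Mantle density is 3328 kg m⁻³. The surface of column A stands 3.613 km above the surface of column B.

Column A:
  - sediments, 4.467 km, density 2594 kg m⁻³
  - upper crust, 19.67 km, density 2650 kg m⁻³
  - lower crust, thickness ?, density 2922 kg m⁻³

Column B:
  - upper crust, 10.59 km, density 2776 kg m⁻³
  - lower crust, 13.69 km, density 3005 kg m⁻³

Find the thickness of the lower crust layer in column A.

14 km

Take the compensation level at the base of the deeper column (depth z_c below the surface of column A) and equate Σ ρ_i t_i down to z_c; mantle fills any gap and the z_c terms cancel.
Column A: 4.467×2594 + 19.67×2650 + x×2922 + (z_c − 24.137 − x)×3328
Column B: 3.613×0 + 10.59×2776 + 13.69×3005 + (z_c − 3.613 − 24.28)×3328
The z_c×3328 term appears on both sides and cancels. Collect the known terms of each column as K = Σ(ρt)_known − 3328 × (depth of known layers): K_A = 63712.898 − 3328×24.137 = −16615.038; K_B = 70536.29 − 3328×(3.613 + 24.28) = −22291.614.
Balance: K_A − x×(3328 − 2922) = K_B, so x = (K_A − K_B)/(3328 − 2922) = 5676.58/406 = 14 km.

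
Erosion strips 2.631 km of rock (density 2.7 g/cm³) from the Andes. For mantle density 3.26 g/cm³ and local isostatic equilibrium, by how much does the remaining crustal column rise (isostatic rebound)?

2.18 km

Unloading: uplift u = e ρ_c/ρ_m = 2.631 km × 2.7/3.26 = 2.18 km.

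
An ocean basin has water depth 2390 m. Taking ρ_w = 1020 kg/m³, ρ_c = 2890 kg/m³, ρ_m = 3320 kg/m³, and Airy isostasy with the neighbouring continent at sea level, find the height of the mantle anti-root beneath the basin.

10400 m

Isostatic balance requires: replacing crust with seawater at the top is compensated by replacing crust with mantle at the base: d (ρ_c − ρ_w) = a (ρ_m − ρ_c).
a = d (ρ_c − ρ_w)/(ρ_m − ρ_c) = 2390 m × 1870/430 = 10400 m.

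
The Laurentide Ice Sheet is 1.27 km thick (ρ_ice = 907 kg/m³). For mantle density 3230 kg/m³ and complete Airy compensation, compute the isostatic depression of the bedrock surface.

0.357 km

In Airy isostatic equilibrium: the ice load ρ_ice t is balanced by mantle displaced below, ρ_m s.
s = t ρ_ice / ρ_m = 1.27 km × 907/3230 = 0.357 km.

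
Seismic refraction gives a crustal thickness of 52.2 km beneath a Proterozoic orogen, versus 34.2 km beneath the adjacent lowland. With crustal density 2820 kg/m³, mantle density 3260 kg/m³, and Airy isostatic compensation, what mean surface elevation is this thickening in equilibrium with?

Excess crust Δ = 52.2 km − 34.2 km = 18 km, split between elevation h and root r with h + r = Δ.
Airy balance ρ_c h = (ρ_m − ρ_c) r gives r = h ρ_c/(ρ_m − ρ_c), so h (1 + ρ_c/(ρ_m − ρ_c)) = Δ, i.e. h = Δ (ρ_m − ρ_c)/ρ_m.
h = 18 km × 440/3260 = 2.43 km.

2.43 km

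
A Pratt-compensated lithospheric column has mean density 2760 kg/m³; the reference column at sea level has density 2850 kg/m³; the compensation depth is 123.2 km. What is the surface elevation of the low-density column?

4.02 km

ρ_ref D = ρ (D + h) → h = D (ρ_ref − ρ)/ρ.
h = 123.2 km × (2850 − 2760)/2760 = 4.02 km.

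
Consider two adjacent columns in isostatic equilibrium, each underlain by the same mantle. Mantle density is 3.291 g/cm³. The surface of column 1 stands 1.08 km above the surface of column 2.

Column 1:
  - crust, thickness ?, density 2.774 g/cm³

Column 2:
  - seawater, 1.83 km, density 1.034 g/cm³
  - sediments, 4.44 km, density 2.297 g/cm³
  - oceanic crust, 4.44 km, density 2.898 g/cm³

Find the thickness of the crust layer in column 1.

Take the compensation level at the base of the deeper column (depth z_c below the surface of column 1) and equate Σ ρ_i t_i down to z_c; mantle fills any gap and the z_c terms cancel.
Column 1: x×2.774 + (z_c − 0 − x)×3.291
Column 2: 1.08×0 + 1.83×1.034 + 4.44×2.297 + 4.44×2.898 + (z_c − 1.08 − 10.71)×3.291
The z_c×3.291 term appears on both sides and cancels. Collect the known terms of each column as K = Σ(ρt)_known − 3.291 × (depth of known layers): K_1 = 0 − 3.291×0 = 0; K_2 = 24.95802 − 3.291×(1.08 + 10.71) = −13.84287.
Balance: K_1 − x×(3.291 − 2.774) = K_2, so x = (K_1 − K_2)/(3.291 − 2.774) = 13.8429/0.517 = 26.8 km.

26.8 km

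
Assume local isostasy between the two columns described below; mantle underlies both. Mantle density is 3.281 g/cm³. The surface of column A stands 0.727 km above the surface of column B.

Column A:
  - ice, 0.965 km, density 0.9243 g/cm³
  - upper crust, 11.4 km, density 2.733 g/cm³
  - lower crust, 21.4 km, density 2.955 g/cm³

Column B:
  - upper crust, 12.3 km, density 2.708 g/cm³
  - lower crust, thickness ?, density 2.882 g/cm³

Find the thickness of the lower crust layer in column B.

15.2 km

Take the compensation level at the base of the deeper column (depth z_c below the surface of column A) and equate Σ ρ_i t_i down to z_c; mantle fills any gap and the z_c terms cancel.
Column A: 0.965×0.9243 + 11.4×2.733 + 21.4×2.955 + (z_c − 33.765)×3.281
Column B: 0.727×0 + 12.3×2.708 + x×2.882 + (z_c − 0.727 − 12.3 − x)×3.281
The z_c×3.281 term appears on both sides and cancels. Collect the known terms of each column as K = Σ(ρt)_known − 3.281 × (depth of known layers): K_A = 95.2851495 − 3.281×33.765 = −15.4978155; K_B = 33.3084 − 3.281×(0.727 + 12.3) = −9.433187.
Balance: K_A = K_B − x×(3.281 − 2.882), so x = (K_B − K_A)/(3.281 − 2.882) = 6.06463/0.399 = 15.2 km.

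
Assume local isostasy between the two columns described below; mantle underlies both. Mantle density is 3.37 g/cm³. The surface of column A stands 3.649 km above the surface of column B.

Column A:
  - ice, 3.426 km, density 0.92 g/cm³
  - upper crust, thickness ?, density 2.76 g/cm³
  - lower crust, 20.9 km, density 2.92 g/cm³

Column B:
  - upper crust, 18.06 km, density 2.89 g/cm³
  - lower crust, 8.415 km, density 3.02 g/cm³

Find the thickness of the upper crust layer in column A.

Take the compensation level at the base of the deeper column (depth z_c below the surface of column A) and equate Σ ρ_i t_i down to z_c; mantle fills any gap and the z_c terms cancel.
Column A: 3.426×0.92 + x×2.76 + 20.9×2.92 + (z_c − 24.326 − x)×3.37
Column B: 3.649×0 + 18.06×2.89 + 8.415×3.02 + (z_c − 3.649 − 26.475)×3.37
The z_c×3.37 term appears on both sides and cancels. Collect the known terms of each column as K = Σ(ρt)_known − 3.37 × (depth of known layers): K_A = 64.17992 − 3.37×24.326 = −17.7987; K_B = 77.6067 − 3.37×(3.649 + 26.475) = −23.91118.
Balance: K_A − x×(3.37 − 2.76) = K_B, so x = (K_A − K_B)/(3.37 − 2.76) = 6.11248/0.61 = 10 km.

10 km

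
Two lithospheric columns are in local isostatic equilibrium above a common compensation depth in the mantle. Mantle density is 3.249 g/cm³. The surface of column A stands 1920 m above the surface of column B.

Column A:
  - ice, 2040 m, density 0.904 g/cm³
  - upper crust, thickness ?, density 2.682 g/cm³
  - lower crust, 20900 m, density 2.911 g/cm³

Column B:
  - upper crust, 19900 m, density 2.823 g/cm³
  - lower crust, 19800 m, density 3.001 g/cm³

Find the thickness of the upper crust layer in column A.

13700 m

Take the compensation level at the base of the deeper column (depth z_c below the surface of column A) and equate Σ ρ_i t_i down to z_c; mantle fills any gap and the z_c terms cancel.
Column A: 2040×0.904 + x×2.682 + 20900×2.911 + (z_c − 22940 − x)×3.249
Column B: 1920×0 + 19900×2.823 + 19800×3.001 + (z_c − 1920 − 39700)×3.249
The z_c×3.249 term appears on both sides and cancels. Collect the known terms of each column as K = Σ(ρt)_known − 3.249 × (depth of known layers): K_A = 62684.06 − 3.249×22940 = −11848; K_B = 115597.5 − 3.249×(1920 + 39700) = −19625.88.
Balance: K_A − x×(3.249 − 2.682) = K_B, so x = (K_A − K_B)/(3.249 − 2.682) = 7777.88/0.567 = 13700 m.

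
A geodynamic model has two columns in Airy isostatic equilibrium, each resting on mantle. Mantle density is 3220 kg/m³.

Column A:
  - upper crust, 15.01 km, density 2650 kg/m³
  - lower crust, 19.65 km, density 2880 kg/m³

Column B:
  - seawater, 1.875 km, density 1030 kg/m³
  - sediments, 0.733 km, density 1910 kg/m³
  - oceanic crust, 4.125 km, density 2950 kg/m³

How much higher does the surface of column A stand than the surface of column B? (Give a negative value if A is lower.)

For any compensation level in the mantle, the mantle terms cancel and isostasy reduces to e = (Σt_A − Σt_B) − (Σ(ρt)_A − Σ(ρt)_B) / ρ_m.
Σt_A = 34.66 km; Σt_B = 6.733 km; Σ(ρt)_A = 96368.5; Σ(ρt)_B = 15500.03 (in km·kg/m³).
e = (34.66 − 6.733) − (96368.5 − 15500.03) / 3220 = 2.81 km.

2.81 km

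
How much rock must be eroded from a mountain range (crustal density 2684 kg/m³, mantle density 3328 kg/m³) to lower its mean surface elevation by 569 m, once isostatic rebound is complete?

Net drop Δ = e − u = e − e ρ_c/ρ_m = e (ρ_m − ρ_c)/ρ_m.
e = Δ ρ_m/(ρ_m − ρ_c) = 569 m × 3328/644 = 2940 m.

2940 m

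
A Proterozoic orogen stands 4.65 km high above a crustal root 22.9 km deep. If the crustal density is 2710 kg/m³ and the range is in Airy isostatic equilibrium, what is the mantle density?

Airy balance: ρ_c h = (ρ_m − ρ_c) r → ρ_m = ρ_c (1 + h/r).
ρ_m = 2710 × (1 + 4.65 km/22.9 km) = 3260 kg/m³.

3260 kg/m³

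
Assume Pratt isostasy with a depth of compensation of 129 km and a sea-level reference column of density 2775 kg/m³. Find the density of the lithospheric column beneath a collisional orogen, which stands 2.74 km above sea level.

Pratt balance: ρ_ref D = ρ (D + h).
ρ = ρ_ref D/(D + h) = 2775 × 129 km/(129 km + 2.74 km) = 2720 kg/m³.

2720 kg/m³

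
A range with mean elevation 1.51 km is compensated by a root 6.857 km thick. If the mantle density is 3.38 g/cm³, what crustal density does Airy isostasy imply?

2.77 g/cm³

ρ_c h = (ρ_m − ρ_c) r → ρ_c (h + r) = ρ_m r → ρ_c = ρ_m r / (h + r).
ρ_c = 3.38 × 6.857 km / (1.51 km + 6.857 km) = 2.77 g/cm³.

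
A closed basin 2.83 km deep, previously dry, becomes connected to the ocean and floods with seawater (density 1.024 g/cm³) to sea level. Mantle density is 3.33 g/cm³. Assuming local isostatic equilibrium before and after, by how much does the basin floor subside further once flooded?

After flooding the water column is d + s deep. Its weight must equal the weight of mantle displaced by the extra subsidence s: (d + s) ρ_w = s ρ_m.
s = d ρ_w / (ρ_m − ρ_w) = 2.83 km × 1.024/(3.33 − 1.024) = 1.26 km.

1.26 km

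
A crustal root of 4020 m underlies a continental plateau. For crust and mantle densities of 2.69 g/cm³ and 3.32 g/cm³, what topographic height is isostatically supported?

In Airy isostatic equilibrium: ρ_c h = (ρ_m − ρ_c) r.
h = r (ρ_m − ρ_c) / ρ_c = 4020 m × (3.32 − 2.69) / 2.69 = 941 m.

941 m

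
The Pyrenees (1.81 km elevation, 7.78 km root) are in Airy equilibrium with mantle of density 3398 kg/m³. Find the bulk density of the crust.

2760 kg/m³

ρ_c h = (ρ_m − ρ_c) r → ρ_c (h + r) = ρ_m r → ρ_c = ρ_m r / (h + r).
ρ_c = 3398 × 7.78 km / (1.81 km + 7.78 km) = 2760 kg/m³.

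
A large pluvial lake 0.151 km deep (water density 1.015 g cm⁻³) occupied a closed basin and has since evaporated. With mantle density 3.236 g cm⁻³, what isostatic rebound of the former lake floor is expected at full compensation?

0.0474 km

u = d ρ_w/ρ_m = 0.151 km × 1.015/3.236 = 0.0474 km.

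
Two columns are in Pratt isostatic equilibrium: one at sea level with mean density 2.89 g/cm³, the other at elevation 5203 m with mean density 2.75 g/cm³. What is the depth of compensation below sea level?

ρ_ref D = ρ (D + h) → D (ρ_ref − ρ) = ρ h.
D = ρ h/(ρ_ref − ρ) = 2.75 × 5203 m/(2.89 − 2.75) = 102000 m.

102000 m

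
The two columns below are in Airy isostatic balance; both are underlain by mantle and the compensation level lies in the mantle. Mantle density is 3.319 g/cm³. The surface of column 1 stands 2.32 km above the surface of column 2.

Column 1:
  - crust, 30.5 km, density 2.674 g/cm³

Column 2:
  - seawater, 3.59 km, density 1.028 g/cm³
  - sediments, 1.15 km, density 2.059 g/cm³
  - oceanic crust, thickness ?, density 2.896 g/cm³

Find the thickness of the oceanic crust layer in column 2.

Take the compensation level at the base of the deeper column (depth z_c below the surface of column 1) and equate Σ ρ_i t_i down to z_c; mantle fills any gap and the z_c terms cancel.
Column 1: 30.5×2.674 + (z_c − 30.5)×3.319
Column 2: 2.32×0 + 3.59×1.028 + 1.15×2.059 + x×2.896 + (z_c − 2.32 − 4.74 − x)×3.319
The z_c×3.319 term appears on both sides and cancels. Collect the known terms of each column as K = Σ(ρt)_known − 3.319 × (depth of known layers): K_1 = 81.557 − 3.319×30.5 = −19.6725; K_2 = 6.05837 − 3.319×(2.32 + 4.74) = −17.37377.
Balance: K_1 = K_2 − x×(3.319 − 2.896), so x = (K_2 − K_1)/(3.319 − 2.896) = 2.29873/0.423 = 5.43 km.

5.43 km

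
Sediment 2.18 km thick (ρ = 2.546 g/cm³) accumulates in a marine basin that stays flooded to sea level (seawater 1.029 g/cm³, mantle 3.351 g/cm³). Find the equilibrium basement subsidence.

1.42 km

Submarine loading: the sediment displaces seawater, and the subsidence is in turn flooded, so s (ρ_m − ρ_w) = t (ρ_sed − ρ_w).
s = 2.18 km × (2.546 − 1.029) / (3.351 − 1.029) = 1.42 km.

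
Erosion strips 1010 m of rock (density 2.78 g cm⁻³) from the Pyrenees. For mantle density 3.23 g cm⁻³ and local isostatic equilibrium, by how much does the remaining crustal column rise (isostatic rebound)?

869 m

Unloading: uplift u = e ρ_c/ρ_m = 1010 m × 2.78/3.23 = 869 m.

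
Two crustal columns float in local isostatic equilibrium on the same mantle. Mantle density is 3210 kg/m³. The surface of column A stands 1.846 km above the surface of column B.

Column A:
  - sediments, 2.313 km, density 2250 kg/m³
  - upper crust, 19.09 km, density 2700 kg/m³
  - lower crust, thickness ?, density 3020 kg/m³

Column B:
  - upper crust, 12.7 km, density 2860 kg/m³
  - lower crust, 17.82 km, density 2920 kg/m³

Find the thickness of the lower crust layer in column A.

18.9 km

Take the compensation level at the base of the deeper column (depth z_c below the surface of column A) and equate Σ ρ_i t_i down to z_c; mantle fills any gap and the z_c terms cancel.
Column A: 2.313×2250 + 19.09×2700 + x×3020 + (z_c − 21.403 − x)×3210
Column B: 1.846×0 + 12.7×2860 + 17.82×2920 + (z_c − 1.846 − 30.52)×3210
The z_c×3210 term appears on both sides and cancels. Collect the known terms of each column as K = Σ(ρt)_known − 3210 × (depth of known layers): K_A = 56747.25 − 3210×21.403 = −11956.38; K_B = 88356.4 − 3210×(1.846 + 30.52) = −15538.46.
Balance: K_A − x×(3210 − 3020) = K_B, so x = (K_A − K_B)/(3210 − 3020) = 3582.08/190 = 18.9 km.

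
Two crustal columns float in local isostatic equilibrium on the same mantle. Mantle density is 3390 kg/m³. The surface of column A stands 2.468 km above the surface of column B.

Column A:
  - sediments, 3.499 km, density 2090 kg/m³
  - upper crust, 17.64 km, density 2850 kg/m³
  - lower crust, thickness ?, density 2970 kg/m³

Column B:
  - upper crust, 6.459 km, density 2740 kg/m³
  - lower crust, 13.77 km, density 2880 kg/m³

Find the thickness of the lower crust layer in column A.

13.1 km

Take the compensation level at the base of the deeper column (depth z_c below the surface of column A) and equate Σ ρ_i t_i down to z_c; mantle fills any gap and the z_c terms cancel.
Column A: 3.499×2090 + 17.64×2850 + x×2970 + (z_c − 21.139 − x)×3390
Column B: 2.468×0 + 6.459×2740 + 13.77×2880 + (z_c − 2.468 − 20.229)×3390
The z_c×3390 term appears on both sides and cancels. Collect the known terms of each column as K = Σ(ρt)_known − 3390 × (depth of known layers): K_A = 57586.91 − 3390×21.139 = −14074.3; K_B = 57355.26 − 3390×(2.468 + 20.229) = −19587.57.
Balance: K_A − x×(3390 − 2970) = K_B, so x = (K_A − K_B)/(3390 − 2970) = 5513.27/420 = 13.1 km.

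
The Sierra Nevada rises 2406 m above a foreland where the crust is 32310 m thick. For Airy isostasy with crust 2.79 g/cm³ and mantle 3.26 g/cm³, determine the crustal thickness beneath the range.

Root depth r = h ρ_c / (ρ_m − ρ_c) = 2406 m × 2.79 / 0.47 = 14280 m.
Total thickness = T + h + r = 32310 m + 2406 m + 14280 m = 49000 m.

49000 m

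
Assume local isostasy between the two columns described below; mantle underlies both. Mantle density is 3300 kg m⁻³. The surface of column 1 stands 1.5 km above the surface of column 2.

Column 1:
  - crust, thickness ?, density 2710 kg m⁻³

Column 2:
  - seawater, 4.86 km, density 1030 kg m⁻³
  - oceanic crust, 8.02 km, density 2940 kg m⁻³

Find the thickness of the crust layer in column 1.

32 km

Take the compensation level at the base of the deeper column (depth z_c below the surface of column 1) and equate Σ ρ_i t_i down to z_c; mantle fills any gap and the z_c terms cancel.
Column 1: x×2710 + (z_c − 0 − x)×3300
Column 2: 1.5×0 + 4.86×1030 + 8.02×2940 + (z_c − 1.5 − 12.88)×3300
The z_c×3300 term appears on both sides and cancels. Collect the known terms of each column as K = Σ(ρt)_known − 3300 × (depth of known layers): K_1 = 0 − 3300×0 = 0; K_2 = 28584.6 − 3300×(1.5 + 12.88) = −18869.4.
Balance: K_1 − x×(3300 − 2710) = K_2, so x = (K_1 − K_2)/(3300 − 2710) = 18869.4/590 = 32 km.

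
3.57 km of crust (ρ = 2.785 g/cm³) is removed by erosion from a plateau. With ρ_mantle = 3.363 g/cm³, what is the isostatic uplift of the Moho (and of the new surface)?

2.96 km

Unloading: uplift u = e ρ_c/ρ_m = 3.57 km × 2.785/3.363 = 2.96 km.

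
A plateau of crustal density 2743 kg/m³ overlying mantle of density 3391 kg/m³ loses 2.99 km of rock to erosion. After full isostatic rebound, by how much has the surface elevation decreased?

Rebound u = e ρ_c/ρ_m = 2.99 km × 2743/3391 = 2.419 km.
Net surface drop = e − u = 2.99 km − 2.419 km = e (ρ_m − ρ_c)/ρ_m = 0.571 km.

0.571 km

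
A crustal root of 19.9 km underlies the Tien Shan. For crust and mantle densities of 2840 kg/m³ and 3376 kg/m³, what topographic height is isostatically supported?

3.76 km

Balancing pressure at the compensation depth: ρ_c h = (ρ_m − ρ_c) r.
h = r (ρ_m − ρ_c) / ρ_c = 19.9 km × (3376 − 2840) / 2840 = 3.76 km.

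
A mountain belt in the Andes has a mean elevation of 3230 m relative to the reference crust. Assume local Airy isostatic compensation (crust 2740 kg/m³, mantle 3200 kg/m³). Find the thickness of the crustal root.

19200 m

Balancing pressure at the compensation depth: the weight of the topography is balanced by the buoyancy of the root, ρ_c h = (ρ_m − ρ_c) r.
r = h · ρ_c / (ρ_m − ρ_c) = 3230 m × 2740 / (3200 − 2740) = 19200 m.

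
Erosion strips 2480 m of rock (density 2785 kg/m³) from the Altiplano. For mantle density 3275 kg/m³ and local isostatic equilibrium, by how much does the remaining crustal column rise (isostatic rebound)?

Unloading: uplift u = e ρ_c/ρ_m = 2480 m × 2785/3275 = 2110 m.

2110 m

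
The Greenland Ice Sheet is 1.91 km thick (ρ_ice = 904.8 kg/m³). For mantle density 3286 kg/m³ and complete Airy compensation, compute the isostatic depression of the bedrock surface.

In Airy isostatic equilibrium: the ice load ρ_ice t is balanced by mantle displaced below, ρ_m s.
s = t ρ_ice / ρ_m = 1.91 km × 904.8/3286 = 0.526 km.

0.526 km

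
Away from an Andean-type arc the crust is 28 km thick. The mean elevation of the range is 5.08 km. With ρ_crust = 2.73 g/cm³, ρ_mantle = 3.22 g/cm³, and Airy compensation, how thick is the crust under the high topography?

Root depth r = h ρ_c / (ρ_m − ρ_c) = 5.08 km × 2.73 / 0.49 = 28.3 km.
Total thickness = T + h + r = 28 km + 5.08 km + 28.3 km = 61.4 km.

61.4 km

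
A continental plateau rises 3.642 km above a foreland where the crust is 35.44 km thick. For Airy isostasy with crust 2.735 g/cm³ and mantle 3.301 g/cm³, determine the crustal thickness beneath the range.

56.7 km

Root depth r = h ρ_c / (ρ_m − ρ_c) = 3.642 km × 2.735 / 0.566 = 17.6 km.
Total thickness = T + h + r = 35.44 km + 3.642 km + 17.6 km = 56.7 km.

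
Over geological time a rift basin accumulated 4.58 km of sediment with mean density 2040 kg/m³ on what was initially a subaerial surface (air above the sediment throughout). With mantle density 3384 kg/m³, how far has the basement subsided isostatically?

Subaerial load: s = t ρ_sed / ρ_m = 4.58 km × 2040/3384 = 2.76 km.

2.76 km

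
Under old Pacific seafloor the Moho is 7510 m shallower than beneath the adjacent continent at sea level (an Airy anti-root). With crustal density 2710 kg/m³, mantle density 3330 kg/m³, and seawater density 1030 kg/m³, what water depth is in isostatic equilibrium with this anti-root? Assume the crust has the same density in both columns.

Replacing a thickness d of crust by seawater at the top must be balanced by replacing crust with mantle at the base: d (ρ_c − ρ_w) = a (ρ_m − ρ_c).
d = a (ρ_m − ρ_c)/(ρ_c − ρ_w) = 7510 m × 620/1680 = 2770 m.

2770 m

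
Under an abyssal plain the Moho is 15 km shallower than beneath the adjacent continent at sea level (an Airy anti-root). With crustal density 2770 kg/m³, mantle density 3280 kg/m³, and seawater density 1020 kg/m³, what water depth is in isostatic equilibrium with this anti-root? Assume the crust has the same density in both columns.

Replacing a thickness d of crust by seawater at the top must be balanced by replacing crust with mantle at the base: d (ρ_c − ρ_w) = a (ρ_m − ρ_c).
d = a (ρ_m − ρ_c)/(ρ_c − ρ_w) = 15 km × 510/1750 = 4.37 km.

4.37 km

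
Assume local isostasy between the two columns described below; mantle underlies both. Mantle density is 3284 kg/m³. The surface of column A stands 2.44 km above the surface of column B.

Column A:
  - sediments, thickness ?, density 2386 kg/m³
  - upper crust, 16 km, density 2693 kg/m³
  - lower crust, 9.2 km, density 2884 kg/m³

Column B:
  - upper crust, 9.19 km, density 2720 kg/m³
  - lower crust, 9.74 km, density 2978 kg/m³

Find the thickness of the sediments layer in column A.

3.39 km

Take the compensation level at the base of the deeper column (depth z_c below the surface of column A) and equate Σ ρ_i t_i down to z_c; mantle fills any gap and the z_c terms cancel.
Column A: x×2386 + 16×2693 + 9.2×2884 + (z_c − 25.2 − x)×3284
Column B: 2.44×0 + 9.19×2720 + 9.74×2978 + (z_c − 2.44 − 18.93)×3284
The z_c×3284 term appears on both sides and cancels. Collect the known terms of each column as K = Σ(ρt)_known − 3284 × (depth of known layers): K_A = 69620.8 − 3284×25.2 = −13136; K_B = 54002.52 − 3284×(2.44 + 18.93) = −16176.56.
Balance: K_A − x×(3284 − 2386) = K_B, so x = (K_A − K_B)/(3284 − 2386) = 3040.56/898 = 3.39 km.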